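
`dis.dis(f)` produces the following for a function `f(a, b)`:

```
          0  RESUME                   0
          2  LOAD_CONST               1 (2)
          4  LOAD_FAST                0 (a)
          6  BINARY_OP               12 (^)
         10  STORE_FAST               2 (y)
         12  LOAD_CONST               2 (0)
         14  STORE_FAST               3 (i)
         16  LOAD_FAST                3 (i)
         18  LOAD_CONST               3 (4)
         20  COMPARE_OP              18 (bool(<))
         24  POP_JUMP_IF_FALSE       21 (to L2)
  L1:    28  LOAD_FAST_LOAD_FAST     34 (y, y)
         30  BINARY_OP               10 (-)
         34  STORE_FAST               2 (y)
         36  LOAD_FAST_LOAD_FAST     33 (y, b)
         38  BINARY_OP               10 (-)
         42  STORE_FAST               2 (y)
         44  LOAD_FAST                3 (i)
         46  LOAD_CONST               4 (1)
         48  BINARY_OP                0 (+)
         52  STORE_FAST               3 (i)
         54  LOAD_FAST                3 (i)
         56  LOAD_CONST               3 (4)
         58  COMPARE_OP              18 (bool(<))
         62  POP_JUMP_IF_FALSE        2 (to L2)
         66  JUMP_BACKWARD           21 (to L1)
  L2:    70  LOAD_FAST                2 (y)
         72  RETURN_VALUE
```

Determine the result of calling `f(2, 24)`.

LOAD_CONST → push 2
LOAD_FAST a → push 2
BINARY_OP ^ → 2 ^ 2 = 0
STORE_FAST y → y=0
LOAD_CONST → push 0
STORE_FAST i → i=0
LOAD_FAST i → push 0
LOAD_CONST → push 4
COMPARE_OP bool(<) → 0 vs 4 = True
POP_JUMP_IF_FALSE → pop True; no jump
LOAD_FAST_LOAD_FAST y,y → push 0,0
BINARY_OP - → 0 - 0 = 0
STORE_FAST y → y=0
LOAD_FAST_LOAD_FAST y,b → push 0,24
BINARY_OP - → 0 - 24 = -24
STORE_FAST y → y=-24
LOAD_FAST i → push 0
LOAD_CONST → push 1
BINARY_OP + → 0 + 1 = 1
STORE_FAST i → i=1
LOAD_FAST i → push 1
LOAD_CONST → push 4
COMPARE_OP bool(<) → 1 vs 4 = True
POP_JUMP_IF_FALSE → pop True; no jump
LOAD_FAST_LOAD_FAST y,y → push -24,-24
BINARY_OP - → -24 - -24 = 0
STORE_FAST y → y=0
LOAD_FAST_LOAD_FAST y,b → push 0,24
BINARY_OP - → 0 - 24 = -24
STORE_FAST y → y=-24
LOAD_FAST i → push 1
LOAD_CONST → push 1
BINARY_OP + → 1 + 1 = 2
STORE_FAST i → i=2
LOAD_FAST i → push 2
LOAD_CONST → push 4
COMPARE_OP bool(<) → 2 vs 4 = True
POP_JUMP_IF_FALSE → pop True; no jump
LOAD_FAST_LOAD_FAST y,y → push -24,-24
BINARY_OP - → -24 - -24 = 0
STORE_FAST y → y=0
LOAD_FAST_LOAD_FAST y,b → push 0,24
BINARY_OP - → 0 - 24 = -24
STORE_FAST y → y=-24
LOAD_FAST i → push 2
LOAD_CONST → push 1
BINARY_OP + → 2 + 1 = 3
STORE_FAST i → i=3
LOAD_FAST i → push 3
LOAD_CONST → push 4
COMPARE_OP bool(<) → 3 vs 4 = True
POP_JUMP_IF_FALSE → pop True; no jump
LOAD_FAST_LOAD_FAST y,y → push -24,-24
BINARY_OP - → -24 - -24 = 0
STORE_FAST y → y=0
LOAD_FAST_LOAD_FAST y,b → push 0,24
BINARY_OP - → 0 - 24 = -24
STORE_FAST y → y=-24
LOAD_FAST i → push 3
LOAD_CONST → push 1
BINARY_OP + → 3 + 1 = 4
STORE_FAST i → i=4
LOAD_FAST i → push 4
LOAD_CONST → push 4
COMPARE_OP bool(<) → 4 vs 4 = False
POP_JUMP_IF_FALSE → pop False; jump
LOAD_FAST y → push -24
RETURN_VALUE → return -24.

-24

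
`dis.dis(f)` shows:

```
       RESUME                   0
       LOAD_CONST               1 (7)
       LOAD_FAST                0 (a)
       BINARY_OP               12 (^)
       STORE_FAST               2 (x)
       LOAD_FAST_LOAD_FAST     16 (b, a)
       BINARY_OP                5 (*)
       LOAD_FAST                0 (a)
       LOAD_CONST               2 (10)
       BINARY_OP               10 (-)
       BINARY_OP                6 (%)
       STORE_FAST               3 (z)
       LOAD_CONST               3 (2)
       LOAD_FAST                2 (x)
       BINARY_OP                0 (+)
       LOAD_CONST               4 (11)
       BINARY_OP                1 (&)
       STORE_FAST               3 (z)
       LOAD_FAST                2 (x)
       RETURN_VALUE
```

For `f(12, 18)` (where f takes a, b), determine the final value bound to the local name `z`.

LOAD_CONST → push 7. Stack: [7]
LOAD_FAST a → push 12. Stack: [7, 12]
BINARY_OP ^ → 7 ^ 12 = 11. Stack: [11]
STORE_FAST x → x=11. Stack: []
LOAD_FAST_LOAD_FAST b,a → push 18,12. Stack: [18, 12]
BINARY_OP * → 18 * 12 = 216. Stack: [216]
LOAD_FAST a → push 12. Stack: [216, 12]
LOAD_CONST → push 10. Stack: [216, 12, 10]
BINARY_OP - → 12 - 10 = 2. Stack: [216, 2]
BINARY_OP % → 216 % 2 = 0. Stack: [0]
STORE_FAST z → z=0. Stack: []
LOAD_CONST → push 2. Stack: [2]
LOAD_FAST x → push 11. Stack: [2, 11]
BINARY_OP + → 2 + 11 = 13. Stack: [13]
LOAD_CONST → push 11. Stack: [13, 11]
BINARY_OP & → 13 & 11 = 9. Stack: [9]
STORE_FAST z → z=9. Stack: []
LOAD_FAST x → push 11. Stack: [11]
RETURN_VALUE → return 11.

9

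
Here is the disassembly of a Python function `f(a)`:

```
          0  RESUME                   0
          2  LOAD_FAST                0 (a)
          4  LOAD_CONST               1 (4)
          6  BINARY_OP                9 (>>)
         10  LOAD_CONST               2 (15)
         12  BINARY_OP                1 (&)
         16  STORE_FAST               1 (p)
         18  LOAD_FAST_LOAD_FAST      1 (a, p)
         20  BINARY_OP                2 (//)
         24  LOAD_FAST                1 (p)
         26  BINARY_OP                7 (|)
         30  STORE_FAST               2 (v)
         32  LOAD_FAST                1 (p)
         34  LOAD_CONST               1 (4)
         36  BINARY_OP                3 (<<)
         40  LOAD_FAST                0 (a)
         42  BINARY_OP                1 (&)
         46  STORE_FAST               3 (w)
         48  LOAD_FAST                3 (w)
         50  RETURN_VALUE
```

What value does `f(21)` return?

16

LOAD_FAST a → push 21. Stack: [21]
LOAD_CONST → push 4. Stack: [21, 4]
BINARY_OP >> → 21 >> 4 = 1. Stack: [1]
LOAD_CONST → push 15. Stack: [1, 15]
BINARY_OP & → 1 & 15 = 1. Stack: [1]
STORE_FAST p → p=1. Stack: []
LOAD_FAST_LOAD_FAST a,p → push 21,1. Stack: [21, 1]
BINARY_OP // → 21 // 1 = 21. Stack: [21]
LOAD_FAST p → push 1. Stack: [21, 1]
BINARY_OP | → 21 | 1 = 21. Stack: [21]
STORE_FAST v → v=21. Stack: []
LOAD_FAST p → push 1. Stack: [1]
LOAD_CONST → push 4. Stack: [1, 4]
BINARY_OP << → 1 << 4 = 16. Stack: [16]
LOAD_FAST a → push 21. Stack: [16, 21]
BINARY_OP & → 16 & 21 = 16. Stack: [16]
STORE_FAST w → w=16. Stack: []
LOAD_FAST w → push 16. Stack: [16]
RETURN_VALUE → return 16.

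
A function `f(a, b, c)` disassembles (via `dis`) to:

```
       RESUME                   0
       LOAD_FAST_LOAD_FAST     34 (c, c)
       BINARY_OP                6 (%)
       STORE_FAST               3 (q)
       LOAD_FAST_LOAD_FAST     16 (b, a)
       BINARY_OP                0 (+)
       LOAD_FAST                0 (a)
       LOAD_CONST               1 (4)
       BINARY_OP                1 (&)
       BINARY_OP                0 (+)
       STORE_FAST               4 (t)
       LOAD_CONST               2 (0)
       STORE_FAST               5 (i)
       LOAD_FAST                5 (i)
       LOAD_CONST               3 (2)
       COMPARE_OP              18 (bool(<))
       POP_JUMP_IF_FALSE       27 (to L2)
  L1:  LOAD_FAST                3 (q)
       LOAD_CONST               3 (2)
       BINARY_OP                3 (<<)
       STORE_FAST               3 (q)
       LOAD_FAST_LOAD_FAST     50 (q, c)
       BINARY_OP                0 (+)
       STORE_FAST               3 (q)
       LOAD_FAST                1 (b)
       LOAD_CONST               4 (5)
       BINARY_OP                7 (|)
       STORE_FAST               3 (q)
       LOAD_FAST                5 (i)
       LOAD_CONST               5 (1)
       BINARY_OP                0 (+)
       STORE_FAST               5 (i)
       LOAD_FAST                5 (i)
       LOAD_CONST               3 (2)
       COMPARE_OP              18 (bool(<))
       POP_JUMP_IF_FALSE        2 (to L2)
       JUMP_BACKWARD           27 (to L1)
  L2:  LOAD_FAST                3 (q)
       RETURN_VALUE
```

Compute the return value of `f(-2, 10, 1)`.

LOAD_FAST_LOAD_FAST c,c → push 1,1. Stack: [1, 1]
BINARY_OP % → 1 % 1 = 0. Stack: [0]
STORE_FAST q → q=0. Stack: []
LOAD_FAST_LOAD_FAST b,a → push 10,-2. Stack: [10, -2]
BINARY_OP + → 10 + -2 = 8. Stack: [8]
LOAD_FAST a → push -2. Stack: [8, -2]
LOAD_CONST → push 4. Stack: [8, -2, 4]
BINARY_OP & → -2 & 4 = 4. Stack: [8, 4]
BINARY_OP + → 8 + 4 = 12. Stack: [12]
STORE_FAST t → t=12. Stack: []
LOAD_CONST → push 0. Stack: [0]
STORE_FAST i → i=0. Stack: []
LOAD_FAST i → push 0. Stack: [0]
LOAD_CONST → push 2. Stack: [0, 2]
COMPARE_OP bool(<) → 0 vs 2 = True. Stack: [True]
POP_JUMP_IF_FALSE → pop True; no jump. Stack: []
LOAD_FAST q → push 0. Stack: [0]
LOAD_CONST → push 2. Stack: [0, 2]
BINARY_OP << → 0 << 2 = 0. Stack: [0]
STORE_FAST q → q=0. Stack: []
LOAD_FAST_LOAD_FAST q,c → push 0,1. Stack: [0, 1]
BINARY_OP + → 0 + 1 = 1. Stack: [1]
STORE_FAST q → q=1. Stack: []
LOAD_FAST b → push 10. Stack: [10]
LOAD_CONST → push 5. Stack: [10, 5]
BINARY_OP | → 10 | 5 = 15. Stack: [15]
STORE_FAST q → q=15. Stack: []
LOAD_FAST i → push 0. Stack: [0]
LOAD_CONST → push 1. Stack: [0, 1]
BINARY_OP + → 0 + 1 = 1. Stack: [1]
STORE_FAST i → i=1. Stack: []
LOAD_FAST i → push 1. Stack: [1]
LOAD_CONST → push 2. Stack: [1, 2]
COMPARE_OP bool(<) → 1 vs 2 = True. Stack: [True]
POP_JUMP_IF_FALSE → pop True; no jump. Stack: []
LOAD_FAST q → push 15. Stack: [15]
LOAD_CONST → push 2. Stack: [15, 2]
BINARY_OP << → 15 << 2 = 60. Stack: [60]
STORE_FAST q → q=60. Stack: []
LOAD_FAST_LOAD_FAST q,c → push 60,1. Stack: [60, 1]
BINARY_OP + → 60 + 1 = 61. Stack: [61]
STORE_FAST q → q=61. Stack: []
LOAD_FAST b → push 10. Stack: [10]
LOAD_CONST → push 5. Stack: [10, 5]
BINARY_OP | → 10 | 5 = 15. Stack: [15]
STORE_FAST q → q=15. Stack: []
LOAD_FAST i → push 1. Stack: [1]
LOAD_CONST → push 1. Stack: [1, 1]
BINARY_OP + → 1 + 1 = 2. Stack: [2]
STORE_FAST i → i=2. Stack: []
LOAD_FAST i → push 2. Stack: [2]
LOAD_CONST → push 2. Stack: [2, 2]
COMPARE_OP bool(<) → 2 vs 2 = False. Stack: [False]
POP_JUMP_IF_FALSE → pop False; jump. Stack: []
LOAD_FAST q → push 15. Stack: [15]
RETURN_VALUE → return 15.

15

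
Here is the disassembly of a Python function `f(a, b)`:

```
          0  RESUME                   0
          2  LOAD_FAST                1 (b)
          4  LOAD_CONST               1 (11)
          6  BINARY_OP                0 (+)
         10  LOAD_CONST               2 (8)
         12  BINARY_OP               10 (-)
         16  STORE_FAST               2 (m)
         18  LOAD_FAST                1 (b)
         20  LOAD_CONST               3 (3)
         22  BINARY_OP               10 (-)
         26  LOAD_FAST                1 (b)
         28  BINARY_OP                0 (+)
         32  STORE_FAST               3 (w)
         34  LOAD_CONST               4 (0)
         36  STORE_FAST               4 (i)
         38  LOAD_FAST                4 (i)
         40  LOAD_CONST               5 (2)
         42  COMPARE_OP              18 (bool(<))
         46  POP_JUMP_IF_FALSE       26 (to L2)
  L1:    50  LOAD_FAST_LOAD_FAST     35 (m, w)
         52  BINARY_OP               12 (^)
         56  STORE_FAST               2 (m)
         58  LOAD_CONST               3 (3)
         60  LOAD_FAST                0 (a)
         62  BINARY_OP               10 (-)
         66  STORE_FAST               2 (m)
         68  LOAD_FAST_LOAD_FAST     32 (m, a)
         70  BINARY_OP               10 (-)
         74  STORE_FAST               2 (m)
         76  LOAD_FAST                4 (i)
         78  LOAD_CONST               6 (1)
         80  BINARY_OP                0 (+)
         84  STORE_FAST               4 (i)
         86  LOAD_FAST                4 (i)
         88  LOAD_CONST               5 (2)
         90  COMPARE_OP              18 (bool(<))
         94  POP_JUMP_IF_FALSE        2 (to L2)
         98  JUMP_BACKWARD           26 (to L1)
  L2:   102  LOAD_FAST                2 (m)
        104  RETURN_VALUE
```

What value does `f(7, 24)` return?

LOAD_FAST b → push 24. Stack: [24]
LOAD_CONST → push 11. Stack: [24, 11]
BINARY_OP + → 24 + 11 = 35. Stack: [35]
LOAD_CONST → push 8. Stack: [35, 8]
BINARY_OP - → 35 - 8 = 27. Stack: [27]
STORE_FAST m → m=27. Stack: []
LOAD_FAST b → push 24. Stack: [24]
LOAD_CONST → push 3. Stack: [24, 3]
BINARY_OP - → 24 - 3 = 21. Stack: [21]
LOAD_FAST b → push 24. Stack: [21, 24]
BINARY_OP + → 21 + 24 = 45. Stack: [45]
STORE_FAST w → w=45. Stack: []
LOAD_CONST → push 0. Stack: [0]
STORE_FAST i → i=0. Stack: []
LOAD_FAST i → push 0. Stack: [0]
LOAD_CONST → push 2. Stack: [0, 2]
COMPARE_OP bool(<) → 0 vs 2 = True. Stack: [True]
POP_JUMP_IF_FALSE → pop True; no jump. Stack: []
LOAD_FAST_LOAD_FAST m,w → push 27,45. Stack: [27, 45]
BINARY_OP ^ → 27 ^ 45 = 54. Stack: [54]
STORE_FAST m → m=54. Stack: []
LOAD_CONST → push 3. Stack: [3]
LOAD_FAST a → push 7. Stack: [3, 7]
BINARY_OP - → 3 - 7 = -4. Stack: [-4]
STORE_FAST m → m=-4. Stack: []
LOAD_FAST_LOAD_FAST m,a → push -4,7. Stack: [-4, 7]
BINARY_OP - → -4 - 7 = -11. Stack: [-11]
STORE_FAST m → m=-11. Stack: []
LOAD_FAST i → push 0. Stack: [0]
LOAD_CONST → push 1. Stack: [0, 1]
BINARY_OP + → 0 + 1 = 1. Stack: [1]
STORE_FAST i → i=1. Stack: []
LOAD_FAST i → push 1. Stack: [1]
LOAD_CONST → push 2. Stack: [1, 2]
COMPARE_OP bool(<) → 1 vs 2 = True. Stack: [True]
POP_JUMP_IF_FALSE → pop True; no jump. Stack: []
LOAD_FAST_LOAD_FAST m,w → push -11,45. Stack: [-11, 45]
BINARY_OP ^ → -11 ^ 45 = -40. Stack: [-40]
STORE_FAST m → m=-40. Stack: []
LOAD_CONST → push 3. Stack: [3]
LOAD_FAST a → push 7. Stack: [3, 7]
BINARY_OP - → 3 - 7 = -4. Stack: [-4]
STORE_FAST m → m=-4. Stack: []
LOAD_FAST_LOAD_FAST m,a → push -4,7. Stack: [-4, 7]
BINARY_OP - → -4 - 7 = -11. Stack: [-11]
STORE_FAST m → m=-11. Stack: []
LOAD_FAST i → push 1. Stack: [1]
LOAD_CONST → push 1. Stack: [1, 1]
BINARY_OP + → 1 + 1 = 2. Stack: [2]
STORE_FAST i → i=2. Stack: []
LOAD_FAST i → push 2. Stack: [2]
LOAD_CONST → push 2. Stack: [2, 2]
COMPARE_OP bool(<) → 2 vs 2 = False. Stack: [False]
POP_JUMP_IF_FALSE → pop False; jump. Stack: []
LOAD_FAST m → push -11. Stack: [-11]
RETURN_VALUE → return -11.

-11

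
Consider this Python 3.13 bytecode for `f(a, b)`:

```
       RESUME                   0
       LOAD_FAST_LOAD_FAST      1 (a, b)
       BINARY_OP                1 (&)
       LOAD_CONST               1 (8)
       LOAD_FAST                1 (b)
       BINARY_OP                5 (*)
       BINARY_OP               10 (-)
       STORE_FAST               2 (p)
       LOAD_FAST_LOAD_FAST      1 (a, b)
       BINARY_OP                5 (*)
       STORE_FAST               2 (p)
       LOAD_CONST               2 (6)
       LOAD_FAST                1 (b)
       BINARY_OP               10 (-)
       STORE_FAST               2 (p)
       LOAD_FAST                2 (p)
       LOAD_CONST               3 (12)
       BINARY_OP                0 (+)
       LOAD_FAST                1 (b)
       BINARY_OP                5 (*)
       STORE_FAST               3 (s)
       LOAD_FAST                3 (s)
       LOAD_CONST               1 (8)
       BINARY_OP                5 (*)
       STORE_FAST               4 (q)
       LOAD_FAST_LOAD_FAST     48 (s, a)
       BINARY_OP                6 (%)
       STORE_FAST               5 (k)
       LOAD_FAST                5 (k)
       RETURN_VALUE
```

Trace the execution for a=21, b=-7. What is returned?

14

LOAD_FAST_LOAD_FAST a,b → push 21,-7. Stack: [21, -7]
BINARY_OP & → 21 & -7 = 17. Stack: [17]
LOAD_CONST → push 8. Stack: [17, 8]
LOAD_FAST b → push -7. Stack: [17, 8, -7]
BINARY_OP * → 8 * -7 = -56. Stack: [17, -56]
BINARY_OP - → 17 - -56 = 73. Stack: [73]
STORE_FAST p → p=73. Stack: []
LOAD_FAST_LOAD_FAST a,b → push 21,-7. Stack: [21, -7]
BINARY_OP * → 21 * -7 = -147. Stack: [-147]
STORE_FAST p → p=-147. Stack: []
LOAD_CONST → push 6. Stack: [6]
LOAD_FAST b → push -7. Stack: [6, -7]
BINARY_OP - → 6 - -7 = 13. Stack: [13]
STORE_FAST p → p=13. Stack: []
LOAD_FAST p → push 13. Stack: [13]
LOAD_CONST → push 12. Stack: [13, 12]
BINARY_OP + → 13 + 12 = 25. Stack: [25]
LOAD_FAST b → push -7. Stack: [25, -7]
BINARY_OP * → 25 * -7 = -175. Stack: [-175]
STORE_FAST s → s=-175. Stack: []
LOAD_FAST s → push -175. Stack: [-175]
LOAD_CONST → push 8. Stack: [-175, 8]
BINARY_OP * → -175 * 8 = -1400. Stack: [-1400]
STORE_FAST q → q=-1400. Stack: []
LOAD_FAST_LOAD_FAST s,a → push -175,21. Stack: [-175, 21]
BINARY_OP % → -175 % 21 = 14. Stack: [14]
STORE_FAST k → k=14. Stack: []
LOAD_FAST k → push 14. Stack: [14]
RETURN_VALUE → return 14.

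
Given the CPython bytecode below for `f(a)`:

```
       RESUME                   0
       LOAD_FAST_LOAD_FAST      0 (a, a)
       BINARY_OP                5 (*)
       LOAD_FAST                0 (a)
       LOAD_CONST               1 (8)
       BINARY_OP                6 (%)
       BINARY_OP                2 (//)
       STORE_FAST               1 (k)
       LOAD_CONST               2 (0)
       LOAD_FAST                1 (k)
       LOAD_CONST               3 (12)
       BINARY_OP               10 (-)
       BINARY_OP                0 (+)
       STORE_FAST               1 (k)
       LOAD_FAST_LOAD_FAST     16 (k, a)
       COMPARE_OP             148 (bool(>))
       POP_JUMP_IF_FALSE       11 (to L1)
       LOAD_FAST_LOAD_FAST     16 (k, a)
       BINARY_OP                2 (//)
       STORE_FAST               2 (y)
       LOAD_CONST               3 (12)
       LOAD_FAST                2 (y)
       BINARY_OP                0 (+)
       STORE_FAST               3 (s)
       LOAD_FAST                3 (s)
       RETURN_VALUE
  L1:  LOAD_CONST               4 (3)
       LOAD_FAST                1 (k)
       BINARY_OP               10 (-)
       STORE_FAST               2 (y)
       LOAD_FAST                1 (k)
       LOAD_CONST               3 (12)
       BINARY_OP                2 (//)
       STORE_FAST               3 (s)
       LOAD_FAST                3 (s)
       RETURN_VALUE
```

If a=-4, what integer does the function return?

LOAD_FAST_LOAD_FAST a,a → push -4,-4. Stack: [-4, -4]
BINARY_OP * → -4 * -4 = 16. Stack: [16]
LOAD_FAST a → push -4. Stack: [16, -4]
LOAD_CONST → push 8. Stack: [16, -4, 8]
BINARY_OP % → -4 % 8 = 4. Stack: [16, 4]
BINARY_OP // → 16 // 4 = 4. Stack: [4]
STORE_FAST k → k=4. Stack: []
LOAD_CONST → push 0. Stack: [0]
LOAD_FAST k → push 4. Stack: [0, 4]
LOAD_CONST → push 12. Stack: [0, 4, 12]
BINARY_OP - → 4 - 12 = -8. Stack: [0, -8]
BINARY_OP + → 0 + -8 = -8. Stack: [-8]
STORE_FAST k → k=-8. Stack: []
LOAD_FAST_LOAD_FAST k,a → push -8,-4. Stack: [-8, -4]
COMPARE_OP bool(>) → -8 vs -4 = False. Stack: [False]
POP_JUMP_IF_FALSE → pop False; jump. Stack: []
LOAD_CONST → push 3. Stack: [3]
LOAD_FAST k → push -8. Stack: [3, -8]
BINARY_OP - → 3 - -8 = 11. Stack: [11]
STORE_FAST y → y=11. Stack: []
LOAD_FAST k → push -8. Stack: [-8]
LOAD_CONST → push 12. Stack: [-8, 12]
BINARY_OP // → -8 // 12 = -1. Stack: [-1]
STORE_FAST s → s=-1. Stack: []
LOAD_FAST s → push -1. Stack: [-1]
RETURN_VALUE → return -1.

-1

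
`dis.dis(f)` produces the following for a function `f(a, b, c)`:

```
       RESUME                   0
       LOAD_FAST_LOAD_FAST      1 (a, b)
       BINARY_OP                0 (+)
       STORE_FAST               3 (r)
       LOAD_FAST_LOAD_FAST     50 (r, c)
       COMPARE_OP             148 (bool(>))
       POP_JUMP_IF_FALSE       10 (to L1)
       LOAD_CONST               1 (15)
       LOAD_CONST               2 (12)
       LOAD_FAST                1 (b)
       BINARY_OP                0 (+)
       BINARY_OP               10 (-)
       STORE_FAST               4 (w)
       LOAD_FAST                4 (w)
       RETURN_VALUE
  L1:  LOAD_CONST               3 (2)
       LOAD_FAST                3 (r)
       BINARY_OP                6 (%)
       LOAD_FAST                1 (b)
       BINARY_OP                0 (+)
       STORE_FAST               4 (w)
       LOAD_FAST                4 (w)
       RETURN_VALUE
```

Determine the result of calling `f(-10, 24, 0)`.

-21

LOAD_FAST_LOAD_FAST a,b → push -10,24. Stack: [-10, 24]
BINARY_OP + → -10 + 24 = 14. Stack: [14]
STORE_FAST r → r=14. Stack: []
LOAD_FAST_LOAD_FAST r,c → push 14,0. Stack: [14, 0]
COMPARE_OP bool(>) → 14 vs 0 = True. Stack: [True]
POP_JUMP_IF_FALSE → pop True; no jump. Stack: []
LOAD_CONST → push 15. Stack: [15]
LOAD_CONST → push 12. Stack: [15, 12]
LOAD_FAST b → push 24. Stack: [15, 12, 24]
BINARY_OP + → 12 + 24 = 36. Stack: [15, 36]
BINARY_OP - → 15 - 36 = -21. Stack: [-21]
STORE_FAST w → w=-21. Stack: []
LOAD_FAST w → push -21. Stack: [-21]
RETURN_VALUE → return -21.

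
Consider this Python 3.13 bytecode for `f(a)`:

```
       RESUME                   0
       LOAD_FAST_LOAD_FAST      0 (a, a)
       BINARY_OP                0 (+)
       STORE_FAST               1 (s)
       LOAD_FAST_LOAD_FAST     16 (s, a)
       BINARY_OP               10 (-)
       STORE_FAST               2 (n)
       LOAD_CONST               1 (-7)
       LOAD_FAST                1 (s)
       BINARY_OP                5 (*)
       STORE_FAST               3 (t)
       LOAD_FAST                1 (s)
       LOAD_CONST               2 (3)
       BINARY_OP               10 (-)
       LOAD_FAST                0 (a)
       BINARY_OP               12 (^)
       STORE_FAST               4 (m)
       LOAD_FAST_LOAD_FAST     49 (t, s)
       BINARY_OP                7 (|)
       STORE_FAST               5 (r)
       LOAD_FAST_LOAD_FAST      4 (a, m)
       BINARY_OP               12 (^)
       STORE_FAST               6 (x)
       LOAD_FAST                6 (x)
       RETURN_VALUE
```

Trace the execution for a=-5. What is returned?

-13

LOAD_FAST_LOAD_FAST a,a → push -5,-5. Stack: [-5, -5]
BINARY_OP + → -5 + -5 = -10. Stack: [-10]
STORE_FAST s → s=-10. Stack: []
LOAD_FAST_LOAD_FAST s,a → push -10,-5. Stack: [-10, -5]
BINARY_OP - → -10 - -5 = -5. Stack: [-5]
STORE_FAST n → n=-5. Stack: []
LOAD_CONST → push -7. Stack: [-7]
LOAD_FAST s → push -10. Stack: [-7, -10]
BINARY_OP * → -7 * -10 = 70. Stack: [70]
STORE_FAST t → t=70. Stack: []
LOAD_FAST s → push -10. Stack: [-10]
LOAD_CONST → push 3. Stack: [-10, 3]
BINARY_OP - → -10 - 3 = -13. Stack: [-13]
LOAD_FAST a → push -5. Stack: [-13, -5]
BINARY_OP ^ → -13 ^ -5 = 8. Stack: [8]
STORE_FAST m → m=8. Stack: []
LOAD_FAST_LOAD_FAST t,s → push 70,-10. Stack: [70, -10]
BINARY_OP | → 70 | -10 = -10. Stack: [-10]
STORE_FAST r → r=-10. Stack: []
LOAD_FAST_LOAD_FAST a,m → push -5,8. Stack: [-5, 8]
BINARY_OP ^ → -5 ^ 8 = -13. Stack: [-13]
STORE_FAST x → x=-13. Stack: []
LOAD_FAST x → push -13. Stack: [-13]
RETURN_VALUE → return -13.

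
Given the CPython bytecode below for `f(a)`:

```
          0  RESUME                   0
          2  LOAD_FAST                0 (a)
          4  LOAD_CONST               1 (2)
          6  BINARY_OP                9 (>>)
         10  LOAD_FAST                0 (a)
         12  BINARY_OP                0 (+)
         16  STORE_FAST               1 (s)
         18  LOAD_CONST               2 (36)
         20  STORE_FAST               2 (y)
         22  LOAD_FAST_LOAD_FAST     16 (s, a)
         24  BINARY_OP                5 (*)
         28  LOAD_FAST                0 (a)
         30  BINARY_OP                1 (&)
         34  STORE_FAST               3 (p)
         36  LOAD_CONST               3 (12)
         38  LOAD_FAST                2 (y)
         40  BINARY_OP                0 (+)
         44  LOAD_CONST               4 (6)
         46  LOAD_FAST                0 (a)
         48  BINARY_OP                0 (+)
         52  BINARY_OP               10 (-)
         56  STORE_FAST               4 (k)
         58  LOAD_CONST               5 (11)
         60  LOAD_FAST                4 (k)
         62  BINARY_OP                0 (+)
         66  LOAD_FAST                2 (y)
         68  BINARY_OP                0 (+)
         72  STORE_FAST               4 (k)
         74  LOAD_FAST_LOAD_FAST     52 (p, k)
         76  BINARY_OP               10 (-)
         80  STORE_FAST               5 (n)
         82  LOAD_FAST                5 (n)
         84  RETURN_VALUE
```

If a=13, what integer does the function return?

-76

LOAD_FAST a → push 13. Stack: [13]
LOAD_CONST → push 2. Stack: [13, 2]
BINARY_OP >> → 13 >> 2 = 3. Stack: [3]
LOAD_FAST a → push 13. Stack: [3, 13]
BINARY_OP + → 3 + 13 = 16. Stack: [16]
STORE_FAST s → s=16. Stack: []
LOAD_CONST → push 36. Stack: [36]
STORE_FAST y → y=36. Stack: []
LOAD_FAST_LOAD_FAST s,a → push 16,13. Stack: [16, 13]
BINARY_OP * → 16 * 13 = 208. Stack: [208]
LOAD_FAST a → push 13. Stack: [208, 13]
BINARY_OP & → 208 & 13 = 0. Stack: [0]
STORE_FAST p → p=0. Stack: []
LOAD_CONST → push 12. Stack: [12]
LOAD_FAST y → push 36. Stack: [12, 36]
BINARY_OP + → 12 + 36 = 48. Stack: [48]
LOAD_CONST → push 6. Stack: [48, 6]
LOAD_FAST a → push 13. Stack: [48, 6, 13]
BINARY_OP + → 6 + 13 = 19. Stack: [48, 19]
BINARY_OP - → 48 - 19 = 29. Stack: [29]
STORE_FAST k → k=29. Stack: []
LOAD_CONST → push 11. Stack: [11]
LOAD_FAST k → push 29. Stack: [11, 29]
BINARY_OP + → 11 + 29 = 40. Stack: [40]
LOAD_FAST y → push 36. Stack: [40, 36]
BINARY_OP + → 40 + 36 = 76. Stack: [76]
STORE_FAST k → k=76. Stack: []
LOAD_FAST_LOAD_FAST p,k → push 0,76. Stack: [0, 76]
BINARY_OP - → 0 - 76 = -76. Stack: [-76]
STORE_FAST n → n=-76. Stack: []
LOAD_FAST n → push -76. Stack: [-76]
RETURN_VALUE → return -76.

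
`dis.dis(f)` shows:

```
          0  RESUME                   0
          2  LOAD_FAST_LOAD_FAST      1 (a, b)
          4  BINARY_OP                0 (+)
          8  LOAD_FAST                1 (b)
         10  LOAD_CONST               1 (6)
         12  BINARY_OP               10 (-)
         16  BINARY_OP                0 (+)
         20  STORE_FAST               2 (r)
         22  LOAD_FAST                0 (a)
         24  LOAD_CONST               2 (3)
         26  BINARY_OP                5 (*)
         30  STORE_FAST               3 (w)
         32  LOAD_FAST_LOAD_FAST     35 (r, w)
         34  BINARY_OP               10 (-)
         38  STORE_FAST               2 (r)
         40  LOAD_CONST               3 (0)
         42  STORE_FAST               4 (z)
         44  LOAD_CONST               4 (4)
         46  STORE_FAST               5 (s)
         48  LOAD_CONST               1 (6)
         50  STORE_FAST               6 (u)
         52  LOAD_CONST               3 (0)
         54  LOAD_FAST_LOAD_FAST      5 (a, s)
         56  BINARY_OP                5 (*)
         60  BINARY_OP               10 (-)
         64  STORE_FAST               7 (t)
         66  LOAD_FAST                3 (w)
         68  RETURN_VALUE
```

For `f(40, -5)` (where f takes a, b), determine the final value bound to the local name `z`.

0

LOAD_FAST_LOAD_FAST a,b → push 40,-5. Stack: [40, -5]
BINARY_OP + → 40 + -5 = 35. Stack: [35]
LOAD_FAST b → push -5. Stack: [35, -5]
LOAD_CONST → push 6. Stack: [35, -5, 6]
BINARY_OP - → -5 - 6 = -11. Stack: [35, -11]
BINARY_OP + → 35 + -11 = 24. Stack: [24]
STORE_FAST r → r=24. Stack: []
LOAD_FAST a → push 40. Stack: [40]
LOAD_CONST → push 3. Stack: [40, 3]
BINARY_OP * → 40 * 3 = 120. Stack: [120]
STORE_FAST w → w=120. Stack: []
LOAD_FAST_LOAD_FAST r,w → push 24,120. Stack: [24, 120]
BINARY_OP - → 24 - 120 = -96. Stack: [-96]
STORE_FAST r → r=-96. Stack: []
LOAD_CONST → push 0. Stack: [0]
STORE_FAST z → z=0. Stack: []
LOAD_CONST → push 4. Stack: [4]
STORE_FAST s → s=4. Stack: []
LOAD_CONST → push 6. Stack: [6]
STORE_FAST u → u=6. Stack: []
LOAD_CONST → push 0. Stack: [0]
LOAD_FAST_LOAD_FAST a,s → push 40,4. Stack: [0, 40, 4]
BINARY_OP * → 40 * 4 = 160. Stack: [0, 160]
BINARY_OP - → 0 - 160 = -160. Stack: [-160]
STORE_FAST t → t=-160. Stack: []
LOAD_FAST w → push 120. Stack: [120]
RETURN_VALUE → return 120.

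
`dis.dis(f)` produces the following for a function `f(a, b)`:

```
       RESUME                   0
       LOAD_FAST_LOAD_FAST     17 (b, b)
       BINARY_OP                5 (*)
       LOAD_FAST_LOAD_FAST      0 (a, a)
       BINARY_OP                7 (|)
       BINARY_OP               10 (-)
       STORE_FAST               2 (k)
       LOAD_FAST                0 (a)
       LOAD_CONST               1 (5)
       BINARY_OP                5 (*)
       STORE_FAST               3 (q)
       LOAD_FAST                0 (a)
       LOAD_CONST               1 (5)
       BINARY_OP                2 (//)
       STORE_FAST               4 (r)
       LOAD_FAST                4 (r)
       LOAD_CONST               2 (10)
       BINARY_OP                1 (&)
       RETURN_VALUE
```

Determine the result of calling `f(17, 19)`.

LOAD_FAST_LOAD_FAST b,b → push 19,19. Stack: [19, 19]
BINARY_OP * → 19 * 19 = 361. Stack: [361]
LOAD_FAST_LOAD_FAST a,a → push 17,17. Stack: [361, 17, 17]
BINARY_OP | → 17 | 17 = 17. Stack: [361, 17]
BINARY_OP - → 361 - 17 = 344. Stack: [344]
STORE_FAST k → k=344. Stack: []
LOAD_FAST a → push 17. Stack: [17]
LOAD_CONST → push 5. Stack: [17, 5]
BINARY_OP * → 17 * 5 = 85. Stack: [85]
STORE_FAST q → q=85. Stack: []
LOAD_FAST a → push 17. Stack: [17]
LOAD_CONST → push 5. Stack: [17, 5]
BINARY_OP // → 17 // 5 = 3. Stack: [3]
STORE_FAST r → r=3. Stack: []
LOAD_FAST r → push 3. Stack: [3]
LOAD_CONST → push 10. Stack: [3, 10]
BINARY_OP & → 3 & 10 = 2. Stack: [2]
RETURN_VALUE → return 2.

2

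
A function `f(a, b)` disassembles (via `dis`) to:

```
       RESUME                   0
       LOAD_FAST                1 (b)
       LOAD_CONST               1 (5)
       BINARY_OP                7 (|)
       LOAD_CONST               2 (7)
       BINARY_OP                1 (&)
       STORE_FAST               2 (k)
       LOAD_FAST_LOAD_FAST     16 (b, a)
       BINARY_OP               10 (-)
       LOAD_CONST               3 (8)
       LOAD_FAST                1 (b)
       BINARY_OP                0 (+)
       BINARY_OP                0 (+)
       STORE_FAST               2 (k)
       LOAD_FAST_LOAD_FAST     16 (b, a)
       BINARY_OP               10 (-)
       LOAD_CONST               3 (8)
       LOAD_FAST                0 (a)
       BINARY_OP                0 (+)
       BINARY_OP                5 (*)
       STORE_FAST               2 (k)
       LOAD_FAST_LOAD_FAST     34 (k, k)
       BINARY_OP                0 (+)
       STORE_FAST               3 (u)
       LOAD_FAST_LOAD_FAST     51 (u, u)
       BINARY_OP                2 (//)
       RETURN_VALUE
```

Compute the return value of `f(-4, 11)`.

1

LOAD_FAST b → push 11. Stack: [11]
LOAD_CONST → push 5. Stack: [11, 5]
BINARY_OP | → 11 | 5 = 15. Stack: [15]
LOAD_CONST → push 7. Stack: [15, 7]
BINARY_OP & → 15 & 7 = 7. Stack: [7]
STORE_FAST k → k=7. Stack: []
LOAD_FAST_LOAD_FAST b,a → push 11,-4. Stack: [11, -4]
BINARY_OP - → 11 - -4 = 15. Stack: [15]
LOAD_CONST → push 8. Stack: [15, 8]
LOAD_FAST b → push 11. Stack: [15, 8, 11]
BINARY_OP + → 8 + 11 = 19. Stack: [15, 19]
BINARY_OP + → 15 + 19 = 34. Stack: [34]
STORE_FAST k → k=34. Stack: []
LOAD_FAST_LOAD_FAST b,a → push 11,-4. Stack: [11, -4]
BINARY_OP - → 11 - -4 = 15. Stack: [15]
LOAD_CONST → push 8. Stack: [15, 8]
LOAD_FAST a → push -4. Stack: [15, 8, -4]
BINARY_OP + → 8 + -4 = 4. Stack: [15, 4]
BINARY_OP * → 15 * 4 = 60. Stack: [60]
STORE_FAST k → k=60. Stack: []
LOAD_FAST_LOAD_FAST k,k → push 60,60. Stack: [60, 60]
BINARY_OP + → 60 + 60 = 120. Stack: [120]
STORE_FAST u → u=120. Stack: []
LOAD_FAST_LOAD_FAST u,u → push 120,120. Stack: [120, 120]
BINARY_OP // → 120 // 120 = 1. Stack: [1]
RETURN_VALUE → return 1.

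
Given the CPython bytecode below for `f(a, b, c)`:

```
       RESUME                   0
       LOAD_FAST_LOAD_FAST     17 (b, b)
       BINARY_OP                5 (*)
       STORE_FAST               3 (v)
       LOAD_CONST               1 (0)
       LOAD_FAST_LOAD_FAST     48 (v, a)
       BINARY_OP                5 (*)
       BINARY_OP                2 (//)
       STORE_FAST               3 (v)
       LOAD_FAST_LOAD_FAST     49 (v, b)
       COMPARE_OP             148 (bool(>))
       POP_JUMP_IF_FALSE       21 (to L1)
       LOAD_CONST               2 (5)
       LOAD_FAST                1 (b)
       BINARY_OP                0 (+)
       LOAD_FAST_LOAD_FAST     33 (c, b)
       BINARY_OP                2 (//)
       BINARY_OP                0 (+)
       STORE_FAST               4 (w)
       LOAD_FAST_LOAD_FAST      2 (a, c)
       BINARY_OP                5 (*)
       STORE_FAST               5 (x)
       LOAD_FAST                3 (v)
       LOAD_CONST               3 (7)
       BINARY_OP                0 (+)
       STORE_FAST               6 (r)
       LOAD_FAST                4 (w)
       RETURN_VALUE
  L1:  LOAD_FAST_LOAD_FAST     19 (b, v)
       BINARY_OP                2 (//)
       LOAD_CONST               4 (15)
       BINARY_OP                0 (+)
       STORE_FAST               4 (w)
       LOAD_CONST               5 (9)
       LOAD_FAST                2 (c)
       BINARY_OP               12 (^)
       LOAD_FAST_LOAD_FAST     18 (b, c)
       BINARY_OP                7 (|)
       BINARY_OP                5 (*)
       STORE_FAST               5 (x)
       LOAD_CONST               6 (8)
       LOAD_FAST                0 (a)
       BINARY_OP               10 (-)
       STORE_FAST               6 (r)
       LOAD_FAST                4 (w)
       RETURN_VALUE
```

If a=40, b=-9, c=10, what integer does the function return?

-6

LOAD_FAST_LOAD_FAST b,b → push -9,-9. Stack: [-9, -9]
BINARY_OP * → -9 * -9 = 81. Stack: [81]
STORE_FAST v → v=81. Stack: []
LOAD_CONST → push 0. Stack: [0]
LOAD_FAST_LOAD_FAST v,a → push 81,40. Stack: [0, 81, 40]
BINARY_OP * → 81 * 40 = 3240. Stack: [0, 3240]
BINARY_OP // → 0 // 3240 = 0. Stack: [0]
STORE_FAST v → v=0. Stack: []
LOAD_FAST_LOAD_FAST v,b → push 0,-9. Stack: [0, -9]
COMPARE_OP bool(>) → 0 vs -9 = True. Stack: [True]
POP_JUMP_IF_FALSE → pop True; no jump. Stack: []
LOAD_CONST → push 5. Stack: [5]
LOAD_FAST b → push -9. Stack: [5, -9]
BINARY_OP + → 5 + -9 = -4. Stack: [-4]
LOAD_FAST_LOAD_FAST c,b → push 10,-9. Stack: [-4, 10, -9]
BINARY_OP // → 10 // -9 = -2. Stack: [-4, -2]
BINARY_OP + → -4 + -2 = -6. Stack: [-6]
STORE_FAST w → w=-6. Stack: []
LOAD_FAST_LOAD_FAST a,c → push 40,10. Stack: [40, 10]
BINARY_OP * → 40 * 10 = 400. Stack: [400]
STORE_FAST x → x=400. Stack: []
LOAD_FAST v → push 0. Stack: [0]
LOAD_CONST → push 7. Stack: [0, 7]
BINARY_OP + → 0 + 7 = 7. Stack: [7]
STORE_FAST r → r=7. Stack: []
LOAD_FAST w → push -6. Stack: [-6]
RETURN_VALUE → return -6.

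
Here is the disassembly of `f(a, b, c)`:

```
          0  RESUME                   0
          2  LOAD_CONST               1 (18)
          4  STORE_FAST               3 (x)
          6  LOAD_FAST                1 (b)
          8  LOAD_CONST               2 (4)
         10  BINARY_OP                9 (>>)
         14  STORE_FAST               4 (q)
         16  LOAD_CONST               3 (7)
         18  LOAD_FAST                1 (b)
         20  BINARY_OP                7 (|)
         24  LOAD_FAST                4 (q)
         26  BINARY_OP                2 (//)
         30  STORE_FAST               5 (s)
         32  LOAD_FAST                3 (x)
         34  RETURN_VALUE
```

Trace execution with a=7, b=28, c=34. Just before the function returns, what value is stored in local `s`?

31

LOAD_CONST → push 18. Stack: [18]
STORE_FAST x → x=18. Stack: []
LOAD_FAST b → push 28. Stack: [28]
LOAD_CONST → push 4. Stack: [28, 4]
BINARY_OP >> → 28 >> 4 = 1. Stack: [1]
STORE_FAST q → q=1. Stack: []
LOAD_CONST → push 7. Stack: [7]
LOAD_FAST b → push 28. Stack: [7, 28]
BINARY_OP | → 7 | 28 = 31. Stack: [31]
LOAD_FAST q → push 1. Stack: [31, 1]
BINARY_OP // → 31 // 1 = 31. Stack: [31]
STORE_FAST s → s=31. Stack: []
LOAD_FAST x → push 18. Stack: [18]
RETURN_VALUE → return 18.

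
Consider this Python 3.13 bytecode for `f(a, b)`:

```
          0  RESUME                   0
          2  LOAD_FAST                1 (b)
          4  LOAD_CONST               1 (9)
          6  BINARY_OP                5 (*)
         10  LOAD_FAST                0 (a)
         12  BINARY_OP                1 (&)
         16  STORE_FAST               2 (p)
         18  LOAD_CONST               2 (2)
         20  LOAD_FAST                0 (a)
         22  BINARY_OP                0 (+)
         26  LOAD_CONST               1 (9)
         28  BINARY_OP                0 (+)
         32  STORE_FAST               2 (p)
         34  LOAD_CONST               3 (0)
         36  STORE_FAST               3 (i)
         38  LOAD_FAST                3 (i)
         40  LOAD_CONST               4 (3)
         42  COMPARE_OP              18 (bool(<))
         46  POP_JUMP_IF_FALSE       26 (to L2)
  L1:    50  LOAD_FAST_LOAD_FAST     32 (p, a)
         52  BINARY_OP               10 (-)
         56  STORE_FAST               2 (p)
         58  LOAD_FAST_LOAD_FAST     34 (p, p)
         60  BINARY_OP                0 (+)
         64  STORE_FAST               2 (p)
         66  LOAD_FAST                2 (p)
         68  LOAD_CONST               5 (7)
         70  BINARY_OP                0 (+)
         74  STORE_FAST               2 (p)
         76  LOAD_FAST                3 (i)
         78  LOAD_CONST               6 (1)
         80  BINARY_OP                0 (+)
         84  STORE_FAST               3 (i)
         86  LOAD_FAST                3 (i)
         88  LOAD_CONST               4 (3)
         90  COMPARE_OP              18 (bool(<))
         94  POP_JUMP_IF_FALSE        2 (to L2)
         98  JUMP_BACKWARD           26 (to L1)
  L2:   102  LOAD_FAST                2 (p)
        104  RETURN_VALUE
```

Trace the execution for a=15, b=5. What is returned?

LOAD_FAST b → push 5
LOAD_CONST → push 9
BINARY_OP * → 5 * 9 = 45
LOAD_FAST a → push 15
BINARY_OP & → 45 & 15 = 13
STORE_FAST p → p=13
LOAD_CONST → push 2
LOAD_FAST a → push 15
BINARY_OP + → 2 + 15 = 17
LOAD_CONST → push 9
BINARY_OP + → 17 + 9 = 26
STORE_FAST p → p=26
LOAD_CONST → push 0
STORE_FAST i → i=0
LOAD_FAST i → push 0
LOAD_CONST → push 3
COMPARE_OP bool(<) → 0 vs 3 = True
POP_JUMP_IF_FALSE → pop True; no jump
LOAD_FAST_LOAD_FAST p,a → push 26,15
BINARY_OP - → 26 - 15 = 11
STORE_FAST p → p=11
LOAD_FAST_LOAD_FAST p,p → push 11,11
BINARY_OP + → 11 + 11 = 22
STORE_FAST p → p=22
LOAD_FAST p → push 22
LOAD_CONST → push 7
BINARY_OP + → 22 + 7 = 29
STORE_FAST p → p=29
LOAD_FAST i → push 0
LOAD_CONST → push 1
BINARY_OP + → 0 + 1 = 1
STORE_FAST i → i=1
LOAD_FAST i → push 1
LOAD_CONST → push 3
COMPARE_OP bool(<) → 1 vs 3 = True
POP_JUMP_IF_FALSE → pop True; no jump
LOAD_FAST_LOAD_FAST p,a → push 29,15
BINARY_OP - → 29 - 15 = 14
STORE_FAST p → p=14
LOAD_FAST_LOAD_FAST p,p → push 14,14
BINARY_OP + → 14 + 14 = 28
STORE_FAST p → p=28
LOAD_FAST p → push 28
LOAD_CONST → push 7
BINARY_OP + → 28 + 7 = 35
STORE_FAST p → p=35
LOAD_FAST i → push 1
LOAD_CONST → push 1
BINARY_OP + → 1 + 1 = 2
STORE_FAST i → i=2
LOAD_FAST i → push 2
LOAD_CONST → push 3
COMPARE_OP bool(<) → 2 vs 3 = True
POP_JUMP_IF_FALSE → pop True; no jump
LOAD_FAST_LOAD_FAST p,a → push 35,15
BINARY_OP - → 35 - 15 = 20
STORE_FAST p → p=20
LOAD_FAST_LOAD_FAST p,p → push 20,20
BINARY_OP + → 20 + 20 = 40
STORE_FAST p → p=40
LOAD_FAST p → push 40
LOAD_CONST → push 7
BINARY_OP + → 40 + 7 = 47
STORE_FAST p → p=47
LOAD_FAST i → push 2
LOAD_CONST → push 1
BINARY_OP + → 2 + 1 = 3
STORE_FAST i → i=3
LOAD_FAST i → push 3
LOAD_CONST → push 3
COMPARE_OP bool(<) → 3 vs 3 = False
POP_JUMP_IF_FALSE → pop False; jump
LOAD_FAST p → push 47
RETURN_VALUE → return 47.

47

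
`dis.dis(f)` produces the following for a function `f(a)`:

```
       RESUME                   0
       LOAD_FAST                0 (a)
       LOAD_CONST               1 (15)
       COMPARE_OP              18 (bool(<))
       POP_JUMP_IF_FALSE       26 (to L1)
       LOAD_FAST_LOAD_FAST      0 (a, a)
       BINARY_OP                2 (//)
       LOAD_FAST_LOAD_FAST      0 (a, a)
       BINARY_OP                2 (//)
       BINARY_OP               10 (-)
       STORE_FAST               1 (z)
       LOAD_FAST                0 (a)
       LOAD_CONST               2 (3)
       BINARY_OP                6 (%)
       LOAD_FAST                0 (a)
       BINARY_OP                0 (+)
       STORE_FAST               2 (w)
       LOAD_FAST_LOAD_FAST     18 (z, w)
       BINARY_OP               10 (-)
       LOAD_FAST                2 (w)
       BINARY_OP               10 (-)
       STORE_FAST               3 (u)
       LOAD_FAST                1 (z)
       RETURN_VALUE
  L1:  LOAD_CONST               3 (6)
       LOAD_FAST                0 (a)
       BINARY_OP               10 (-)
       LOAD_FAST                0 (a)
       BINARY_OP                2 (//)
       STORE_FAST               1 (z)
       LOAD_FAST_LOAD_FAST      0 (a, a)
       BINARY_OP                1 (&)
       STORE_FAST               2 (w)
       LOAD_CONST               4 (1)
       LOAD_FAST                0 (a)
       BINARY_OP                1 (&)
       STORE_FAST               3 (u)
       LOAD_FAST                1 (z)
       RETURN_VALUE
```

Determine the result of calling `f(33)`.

-1

LOAD_FAST a → push 33. Stack: [33]
LOAD_CONST → push 15. Stack: [33, 15]
COMPARE_OP bool(<) → 33 vs 15 = False. Stack: [False]
POP_JUMP_IF_FALSE → pop False; jump. Stack: []
LOAD_CONST → push 6. Stack: [6]
LOAD_FAST a → push 33. Stack: [6, 33]
BINARY_OP - → 6 - 33 = -27. Stack: [-27]
LOAD_FAST a → push 33. Stack: [-27, 33]
BINARY_OP // → -27 // 33 = -1. Stack: [-1]
STORE_FAST z → z=-1. Stack: []
LOAD_FAST_LOAD_FAST a,a → push 33,33. Stack: [33, 33]
BINARY_OP & → 33 & 33 = 33. Stack: [33]
STORE_FAST w → w=33. Stack: []
LOAD_CONST → push 1. Stack: [1]
LOAD_FAST a → push 33. Stack: [1, 33]
BINARY_OP & → 1 & 33 = 1. Stack: [1]
STORE_FAST u → u=1. Stack: []
LOAD_FAST z → push -1. Stack: [-1]
RETURN_VALUE → return -1.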